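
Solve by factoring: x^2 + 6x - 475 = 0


We need two numbers that multiply to -475 and add to 6.
Those numbers are -19 and 25 (since (-19) * 25 = -475 and (-19) + 25 = 6).
So x^2 + 6x - 475 = (x - 19)(x + 25) = 0
Setting each factor to zero: x = 19 or x = -25

x = -25, x = 19


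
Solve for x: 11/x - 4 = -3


Subtract -4 from both sides: 11/x = 1
Multiply both sides by x: 11 = 1 * x
Divide by 1: x = 11

x = 11


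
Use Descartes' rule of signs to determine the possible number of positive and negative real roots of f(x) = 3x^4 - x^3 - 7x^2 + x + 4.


Descartes' rule of signs:

For positive roots, count sign changes in f(x) = 3x^4 - x^3 - 7x^2 + x + 4:
Signs of coefficients: +, -, -, +, +
Number of sign changes: 2
Possible positive real roots: 2, 0

For negative roots, examine f(-x) = 3x^4 + x^3 - 7x^2 - x + 4:
Signs of coefficients: +, +, -, -, +
Number of sign changes: 2
Possible negative real roots: 2, 0

Positive roots: 2 or 0; Negative roots: 2 or 0


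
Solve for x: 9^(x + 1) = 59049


Express both sides with the same base.
59049 = 9^5
Since the bases match, equate exponents: x + 1 = 5
So x = 5 - (1) = 4

x = 4


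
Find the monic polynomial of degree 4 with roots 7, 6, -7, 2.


A monic polynomial with roots 7, 6, -7, 2 is:
p(x) = (x - 7)(x - 6)(x + 7)(x - 2)
After multiplying by (x - 7): x - 7
After multiplying by (x - 6): x^2 - 13x + 42
After multiplying by (x + 7): x^3 - 6x^2 - 49x + 294
After multiplying by (x - 2): x^4 - 8x^3 - 37x^2 + 392x - 588

x^4 - 8x^3 - 37x^2 + 392x - 588


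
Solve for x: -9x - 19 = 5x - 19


Starting with: -9x - 19 = 5x - 19
Move all x terms to left: (-9 - 5)x = -19 + 19
Simplify: -14x = 0
Divide both sides by -14: x = 0

x = 0


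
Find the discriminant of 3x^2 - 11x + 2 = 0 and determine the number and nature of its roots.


For ax^2 + bx + c = 0, discriminant D = b^2 - 4ac
Here a = 3, b = -11, c = 2
D = (-11)^2 - 4(3)(2) = 121 - 24 = 97

D = 97 > 0 but not a perfect square
The equation has 2 distinct real irrational roots.

Discriminant = 97, 2 distinct real irrational roots


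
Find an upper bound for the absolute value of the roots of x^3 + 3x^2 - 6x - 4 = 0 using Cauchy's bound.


Cauchy's bound: all roots r satisfy |r| <= 1 + max(|a_i/a_n|) for i = 0,...,n-1
where a_n is the leading coefficient.

Coefficients: [1, 3, -6, -4]
Leading coefficient a_n = 1
Ratios |a_i/a_n|: 3, 6, 4
Maximum ratio: 6
Cauchy's bound: |r| <= 1 + 6 = 7

Upper bound = 7


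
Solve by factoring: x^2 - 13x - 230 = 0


We need two numbers that multiply to -230 and add to -13.
Those numbers are -23 and 10 (since (-23) * 10 = -230 and (-23) + 10 = -13).
So x^2 - 13x - 230 = (x - 23)(x + 10) = 0
Setting each factor to zero: x = 23 or x = -10

x = -10, x = 23


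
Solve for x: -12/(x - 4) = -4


Multiply both sides by (x - 4): -12 = -4(x - 4)
Distribute: -12 = -4x + 16
-4x = -12 - 16 = -28
x = 7

x = 7


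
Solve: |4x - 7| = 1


An absolute value equation |expr| = 1 gives two cases:
Case 1: 4x - 7 = 1
  4x = 8, so x = 2
Case 2: 4x - 7 = -1
  4x = 6, so x = 3/2

x = 3/2, x = 2


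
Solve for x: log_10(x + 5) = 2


Convert to exponential form: x + 5 = 10^2 = 100
x = 100 - 5 = 95
Check: log_10(95 + 5) = log_10(100) = log_10(100) = 2 ✓

x = 95


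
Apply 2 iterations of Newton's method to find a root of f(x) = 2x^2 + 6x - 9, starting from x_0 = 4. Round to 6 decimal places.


Newton's method: x_(n+1) = x_n - f(x_n)/f'(x_n)
f(x) = 2x^2 + 6x - 9
f'(x) = 4x + 6

Iteration 1:
  f(4.000000) = 47.000000
  f'(4.000000) = 22.000000
  x_1 = 4.000000 - (47.000000)/(22.000000) = 1.863636

Iteration 2:
  f(1.863636) = 9.128099
  f'(1.863636) = 13.454545
  x_2 = 1.863636 - (9.128099)/(13.454545) = 1.185197

x_2 = 1.185197


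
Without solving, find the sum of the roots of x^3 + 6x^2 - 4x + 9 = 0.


By Vieta's formulas for x^3 + bx^2 + cx + d = 0:
  r1 + r2 + r3 = -b/a = -6
  r1*r2 + r1*r3 + r2*r3 = c/a = -4
  r1*r2*r3 = -d/a = -9


Sum = -6


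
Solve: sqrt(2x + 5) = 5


Square both sides: 2x + 5 = 5^2 = 25
2x = 25 - 5 = 20
x = 10
Check: sqrt(2*10 + 5) = sqrt(25) = 5 ✓

x = 10


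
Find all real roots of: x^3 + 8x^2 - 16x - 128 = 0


Let p(x) = x^3 + 8x^2 - 16x - 128. By the rational root theorem (leading coefficient 1), any rational root is an integer divisor of 128: try ±1, ±2, ... in turn.
Test x = 1: value = -135 ≠ 0.
Test x = -1: value = -105 ≠ 0.
Test x = 2: value = -120 ≠ 0.
Test x = -2: value = -72 ≠ 0.
Test x = 4: value = 0 ✓, so (x - 4) is a factor.
Synthetic division by (x - 4): bring down 1; 1(4) + 8 = 12; 12(4) - 16 = 32; 32(4) - 128 = 0 → quotient x^2 + 12x + 32, remainder 0.
Solve the quadratic x^2 + 12x + 32 = 0: discriminant = 12^2 - 4(1)(32) = 144 - 128 = 16.
sqrt(16) = 4, so x = (-12 ± 4)/2: x = -4 or x = -8.

x = -8, x = -4, x = 4


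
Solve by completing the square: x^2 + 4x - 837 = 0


Start: x^2 + 4x - 837 = 0
Move constant: x^2 + 4x = 837
Half of 4 is 2, squared is 4
Add 4 to both sides: x^2 + 4x + 4 = 841
(x + 2)^2 = 841
x + 2 = ±29
x = -2 + 29 = 27 or x = -2 - 29 = -31

x = -31, x = 27


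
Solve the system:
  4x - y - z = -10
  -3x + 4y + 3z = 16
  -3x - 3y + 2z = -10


Using Cramer's rule. Expand each determinant along the first row.
D  = 4*[4*2 - 3*(-3)] - (-1)*[(-3)*2 - 3*(-3)] + (-1)*[(-3)*(-3) - 4*(-3)]
  = 4*(17) - (-1)*(3) + (-1)*(21) = 50
Dx = (-10)*[4*2 - 3*(-3)] - (-1)*[16*2 - 3*(-10)] + (-1)*[16*(-3) - 4*(-10)]
  = (-10)*(17) - (-1)*(62) + (-1)*(-8) = -100
Dy = 4*[16*2 - 3*(-10)] - (-10)*[(-3)*2 - 3*(-3)] + (-1)*[(-3)*(-10) - 16*(-3)]
  = 4*(62) - (-10)*(3) + (-1)*(78) = 200
Dz = 4*[4*(-10) - 16*(-3)] - (-1)*[(-3)*(-10) - 16*(-3)] + (-10)*[(-3)*(-3) - 4*(-3)]
  = 4*(8) - (-1)*(78) + (-10)*(21) = -100
x = Dx/D = -100/50 = -2, y = Dy/D = 200/50 = 4, z = Dz/D = -100/50 = -2
Check eq1: (4)(-2) + (-1)(4) + (-1)(-2) = -10 = -10 ✓
Check eq2: (-3)(-2) + (4)(4) + (3)(-2) = 16 = 16 ✓
Check eq3: (-3)(-2) + (-3)(4) + (2)(-2) = -10 = -10 ✓

x = -2, y = 4, z = -2


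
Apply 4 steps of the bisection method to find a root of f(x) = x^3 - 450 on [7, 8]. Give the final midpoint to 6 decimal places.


f(x) = x^3 - 450
f(7) = -107 < 0
f(8) = 62 > 0

Step 1: midpoint = (7.000000 + 8.000000)/2 = 7.500000
  f(7.500000) = -28.125000
  f(mid) < 0, so root is in [7.500000, 8.000000]

Step 2: midpoint = (7.500000 + 8.000000)/2 = 7.750000
  f(7.750000) = 15.484375
  f(mid) > 0, so root is in [7.500000, 7.750000]

Step 3: midpoint = (7.500000 + 7.750000)/2 = 7.625000
  f(7.625000) = -6.677734
  f(mid) < 0, so root is in [7.625000, 7.750000]

Step 4: midpoint = (7.625000 + 7.750000)/2 = 7.687500
  f(7.687500) = 4.313232
  f(mid) > 0, so root is in [7.625000, 7.687500]

midpoint = 7.687500


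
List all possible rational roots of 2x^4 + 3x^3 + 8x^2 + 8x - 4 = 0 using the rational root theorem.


Rational root theorem: possible roots are ±p/q where:
  p divides the constant term (-4): p ∈ {1, 2, 4}
  q divides the leading coefficient (2): q ∈ {1, 2}

All possible rational roots: -4, -2, -1, -1/2, 1/2, 1, 2, 4

-4, -2, -1, -1/2, 1/2, 1, 2, 4


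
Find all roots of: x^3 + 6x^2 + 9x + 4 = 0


Let p(x) = x^3 + 6x^2 + 9x + 4. By the rational root theorem (leading coefficient 1), any rational root is an integer divisor of 4: try ±1, ±2, ... in turn.
Test x = 1: value = 20 ≠ 0.
Test x = -1: value = 0 ✓, so (x + 1) is a factor.
Synthetic division by (x + 1): bring down 1; 1(-1) + 6 = 5; 5(-1) + 9 = 4; 4(-1) + 4 = 0 → quotient x^2 + 5x + 4, remainder 0.
Solve the quadratic x^2 + 5x + 4 = 0: discriminant = 5^2 - 4(1)(4) = 25 - 16 = 9.
sqrt(9) = 3, so x = (-5 ± 3)/2: x = -1 or x = -4.
Collecting all roots found:

x = -4, x = -1 (multiplicity 2)


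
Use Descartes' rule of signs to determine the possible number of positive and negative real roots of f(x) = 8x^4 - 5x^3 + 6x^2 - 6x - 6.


Descartes' rule of signs:

For positive roots, count sign changes in f(x) = 8x^4 - 5x^3 + 6x^2 - 6x - 6:
Signs of coefficients: +, -, +, -, -
Number of sign changes: 3
Possible positive real roots: 3, 1

For negative roots, examine f(-x) = 8x^4 + 5x^3 + 6x^2 + 6x - 6:
Signs of coefficients: +, +, +, +, -
Number of sign changes: 1
Possible negative real roots: 1

Positive roots: 3 or 1; Negative roots: 1


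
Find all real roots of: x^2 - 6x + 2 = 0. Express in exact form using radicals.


Using the quadratic formula: x = (-b ± sqrt(b^2 - 4ac)) / (2a)
Here a = 1, b = -6, c = 2
Discriminant = b^2 - 4ac = (-6)^2 - 4(1)(2) = 36 - 8 = 28
Since discriminant = 28 > 0, there are two real roots.
x = (6 ± 2*sqrt(7)) / 2
Simplifying: x = 3 ± sqrt(7)
Numerically: x ≈ 5.6458 or x ≈ 0.3542

x = 3 + sqrt(7) or x = 3 - sqrt(7)


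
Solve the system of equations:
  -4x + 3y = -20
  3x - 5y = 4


Using Cramer's rule:
Determinant D = (-4)(-5) - (3)(3) = 20 - 9 = 11
Dx = (-20)(-5) - (4)(3) = 100 - 12 = 88
Dy = (-4)(4) - (3)(-20) = -16 + 60 = 44
x = Dx/D = 88/11 = 8
y = Dy/D = 44/11 = 4

x = 8, y = 4


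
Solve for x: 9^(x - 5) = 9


Express both sides with the same base.
9 = 9^1
Since the bases match, equate exponents: x - 5 = 1
So x = 1 - (-5) = 6

x = 6


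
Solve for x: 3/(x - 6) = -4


Multiply both sides by (x - 6): 3 = -4(x - 6)
Distribute: 3 = -4x + 24
-4x = 3 - 24 = -21
x = 21/4

x = 21/4


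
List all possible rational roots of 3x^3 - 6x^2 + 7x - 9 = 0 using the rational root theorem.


Rational root theorem: possible roots are ±p/q where:
  p divides the constant term (-9): p ∈ {1, 3, 9}
  q divides the leading coefficient (3): q ∈ {1, 3}

All possible rational roots: -9, -3, -1, -1/3, 1/3, 1, 3, 9

-9, -3, -1, -1/3, 1/3, 1, 3, 9


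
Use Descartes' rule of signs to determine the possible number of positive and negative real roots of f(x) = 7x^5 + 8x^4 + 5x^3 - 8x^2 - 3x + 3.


Descartes' rule of signs:

For positive roots, count sign changes in f(x) = 7x^5 + 8x^4 + 5x^3 - 8x^2 - 3x + 3:
Signs of coefficients: +, +, +, -, -, +
Number of sign changes: 2
Possible positive real roots: 2, 0

For negative roots, examine f(-x) = -7x^5 + 8x^4 - 5x^3 - 8x^2 + 3x + 3:
Signs of coefficients: -, +, -, -, +, +
Number of sign changes: 3
Possible negative real roots: 3, 1

Positive roots: 2 or 0; Negative roots: 3 or 1


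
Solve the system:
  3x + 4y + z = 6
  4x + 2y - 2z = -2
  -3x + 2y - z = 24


Using Cramer's rule. Expand each determinant along the first row.
D  = 3*[2*(-1) - (-2)*2] - 4*[4*(-1) - (-2)*(-3)] + 1*[4*2 - 2*(-3)]
  = 3*(2) - 4*(-10) + 1*(14) = 60
Dx = 6*[2*(-1) - (-2)*2] - 4*[(-2)*(-1) - (-2)*24] + 1*[(-2)*2 - 2*24]
  = 6*(2) - 4*(50) + 1*(-52) = -240
Dy = 3*[(-2)*(-1) - (-2)*24] - 6*[4*(-1) - (-2)*(-3)] + 1*[4*24 - (-2)*(-3)]
  = 3*(50) - 6*(-10) + 1*(90) = 300
Dz = 3*[2*24 - (-2)*2] - 4*[4*24 - (-2)*(-3)] + 6*[4*2 - 2*(-3)]
  = 3*(52) - 4*(90) + 6*(14) = -120
x = Dx/D = -240/60 = -4, y = Dy/D = 300/60 = 5, z = Dz/D = -120/60 = -2
Check eq1: (3)(-4) + (4)(5) + (1)(-2) = 6 = 6 ✓
Check eq2: (4)(-4) + (2)(5) + (-2)(-2) = -2 = -2 ✓
Check eq3: (-3)(-4) + (2)(5) + (-1)(-2) = 24 = 24 ✓

x = -4, y = 5, z = -2


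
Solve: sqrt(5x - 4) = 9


Square both sides: 5x - 4 = 9^2 = 81
5x = 81 + 4 = 85
x = 17
Check: sqrt(5*17 - 4) = sqrt(81) = 9 ✓

x = 17


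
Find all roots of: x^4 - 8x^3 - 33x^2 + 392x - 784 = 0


Let p(x) = x^4 - 8x^3 - 33x^2 + 392x - 784. By the rational root theorem (leading coefficient 1), any rational root is an integer divisor of 784: try ±1, ±2, ... in turn.
Test x = 1: value = -432 ≠ 0.
Test x = -1: value = -1200 ≠ 0.
Test x = 2: value = -180 ≠ 0.
Test x = -2: value = -1620 ≠ 0.
Test x = 4: value = 0 ✓, so (x - 4) is a factor.
Synthetic division by (x - 4): bring down 1; 1(4) - 8 = -4; (-4)(4) - 33 = -49; (-49)(4) + 392 = 196; 196(4) - 784 = 0 → quotient x^3 - 4x^2 - 49x + 196, remainder 0.
Continue with the quotient x^3 - 4x^2 - 49x + 196 (candidates must divide 196; re-test x = 4 first in case it repeats).
Test x = 4: value = 0 ✓, so (x - 4) is a factor.
Synthetic division by (x - 4): bring down 1; 1(4) - 4 = 0; 0(4) - 49 = -49; (-49)(4) + 196 = 0 → quotient x^2 - 49, remainder 0.
Solve the quadratic x^2 - 49 = 0: discriminant = 0^2 - 4(1)(-49) = 0 + 196 = 196.
sqrt(196) = 14, so x = (0 ± 14)/2: x = 7 or x = -7.
Collecting all roots found:

x = -7, x = 4 (multiplicity 2), x = 7


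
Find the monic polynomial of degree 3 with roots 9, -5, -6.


A monic polynomial with roots 9, -5, -6 is:
p(x) = (x - 9)(x + 5)(x + 6)
After multiplying by (x - 9): x - 9
After multiplying by (x + 5): x^2 - 4x - 45
After multiplying by (x + 6): x^3 + 2x^2 - 69x - 270

x^3 + 2x^2 - 69x - 270


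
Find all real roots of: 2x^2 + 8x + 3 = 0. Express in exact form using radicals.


Using the quadratic formula: x = (-b ± sqrt(b^2 - 4ac)) / (2a)
Here a = 2, b = 8, c = 3
Discriminant = b^2 - 4ac = 8^2 - 4(2)(3) = 64 - 24 = 40
Since discriminant = 40 > 0, there are two real roots.
x = (-8 ± 2*sqrt(10)) / 4
Simplifying: x = (-4 ± sqrt(10)) / 2
Numerically: x ≈ -0.4189 or x ≈ -3.5811

x = (-4 + sqrt(10)) / 2 or x = (-4 - sqrt(10)) / 2


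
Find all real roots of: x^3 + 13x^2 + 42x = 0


The constant term is 0, so x = 0 is a root. Factor out x:
  x(x^2 + 13x + 42) = 0
Solve the quadratic x^2 + 13x + 42 = 0: discriminant = 13^2 - 4(1)(42) = 169 - 168 = 1.
sqrt(1) = 1, so x = (-13 ± 1)/2: x = -6 or x = -7.

x = -7, x = -6, x = 0


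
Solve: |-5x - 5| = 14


An absolute value equation |expr| = 14 gives two cases:
Case 1: -5x - 5 = 14
  -5x = 19, so x = -19/5
Case 2: -5x - 5 = -14
  -5x = -9, so x = 9/5

x = -19/5, x = 9/5


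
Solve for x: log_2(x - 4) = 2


Convert to exponential form: x - 4 = 2^2 = 4
x = 4 + 4 = 8
Check: log_2(8 - 4) = log_2(4) = log_2(4) = 2 ✓

x = 8


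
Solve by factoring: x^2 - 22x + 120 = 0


We need two numbers that multiply to 120 and add to -22.
Those numbers are -10 and -12 (since (-10) * (-12) = 120 and (-10) + (-12) = -22).
So x^2 - 22x + 120 = (x - 10)(x - 12) = 0
Setting each factor to zero: x = 10 or x = 12

x = 10, x = 12


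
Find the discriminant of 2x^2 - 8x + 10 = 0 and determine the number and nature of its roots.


For ax^2 + bx + c = 0, discriminant D = b^2 - 4ac
Here a = 2, b = -8, c = 10
D = (-8)^2 - 4(2)(10) = 64 - 80 = -16

D = -16 < 0
The equation has no real roots (2 complex conjugate roots).

Discriminant = -16, no real roots (2 complex conjugate roots)


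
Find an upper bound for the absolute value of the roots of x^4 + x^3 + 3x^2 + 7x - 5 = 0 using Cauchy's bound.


Cauchy's bound: all roots r satisfy |r| <= 1 + max(|a_i/a_n|) for i = 0,...,n-1
where a_n is the leading coefficient.

Coefficients: [1, 1, 3, 7, -5]
Leading coefficient a_n = 1
Ratios |a_i/a_n|: 1, 3, 7, 5
Maximum ratio: 7
Cauchy's bound: |r| <= 1 + 7 = 8

Upper bound = 8


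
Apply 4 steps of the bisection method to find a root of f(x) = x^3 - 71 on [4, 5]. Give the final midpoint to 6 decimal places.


f(x) = x^3 - 71
f(4) = -7 < 0
f(5) = 54 > 0

Step 1: midpoint = (4.000000 + 5.000000)/2 = 4.500000
  f(4.500000) = 20.125000
  f(mid) > 0, so root is in [4.000000, 4.500000]

Step 2: midpoint = (4.000000 + 4.500000)/2 = 4.250000
  f(4.250000) = 5.765625
  f(mid) > 0, so root is in [4.000000, 4.250000]

Step 3: midpoint = (4.000000 + 4.250000)/2 = 4.125000
  f(4.125000) = -0.810547
  f(mid) < 0, so root is in [4.125000, 4.250000]

Step 4: midpoint = (4.125000 + 4.250000)/2 = 4.187500
  f(4.187500) = 2.428467
  f(mid) > 0, so root is in [4.125000, 4.187500]

midpoint = 4.187500


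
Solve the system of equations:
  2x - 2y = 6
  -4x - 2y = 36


Using Cramer's rule:
Determinant D = (2)(-2) - (-4)(-2) = -4 - 8 = -12
Dx = (6)(-2) - (36)(-2) = -12 + 72 = 60
Dy = (2)(36) - (-4)(6) = 72 + 24 = 96
x = Dx/D = 60/-12 = -5
y = Dy/D = 96/-12 = -8

x = -5, y = -8


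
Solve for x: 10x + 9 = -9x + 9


Starting with: 10x + 9 = -9x + 9
Move all x terms to left: (10 + 9)x = 9 - 9
Simplify: 19x = 0
Divide both sides by 19: x = 0

x = 0


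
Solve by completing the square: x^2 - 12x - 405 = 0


Start: x^2 - 12x - 405 = 0
Move constant: x^2 - 12x = 405
Half of -12 is -6, squared is 36
Add 36 to both sides: x^2 - 12x + 36 = 441
(x - 6)^2 = 441
x - 6 = ±21
x = 6 + 21 = 27 or x = 6 - 21 = -15

x = -15, x = 27


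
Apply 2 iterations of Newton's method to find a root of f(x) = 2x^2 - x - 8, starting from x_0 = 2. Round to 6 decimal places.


Newton's method: x_(n+1) = x_n - f(x_n)/f'(x_n)
f(x) = 2x^2 - x - 8
f'(x) = 4x - 1

Iteration 1:
  f(2.000000) = -2.000000
  f'(2.000000) = 7.000000
  x_1 = 2.000000 - (-2.000000)/(7.000000) = 2.285714

Iteration 2:
  f(2.285714) = 0.163265
  f'(2.285714) = 8.142857
  x_2 = 2.285714 - (0.163265)/(8.142857) = 2.265664

x_2 = 2.265664


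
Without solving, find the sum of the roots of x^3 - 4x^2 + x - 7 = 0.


By Vieta's formulas for x^3 + bx^2 + cx + d = 0:
  r1 + r2 + r3 = -b/a = 4
  r1*r2 + r1*r3 + r2*r3 = c/a = 1
  r1*r2*r3 = -d/a = 7


Sum = 4


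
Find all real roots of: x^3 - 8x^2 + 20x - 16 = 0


Let p(x) = x^3 - 8x^2 + 20x - 16. By the rational root theorem (leading coefficient 1), any rational root is an integer divisor of 16: try ±1, ±2, ... in turn.
Test x = 1: value = -3 ≠ 0.
Test x = -1: value = -45 ≠ 0.
Test x = 2: value = 0 ✓, so (x - 2) is a factor.
Synthetic division by (x - 2): bring down 1; 1(2) - 8 = -6; (-6)(2) + 20 = 8; 8(2) - 16 = 0 → quotient x^2 - 6x + 8, remainder 0.
Solve the quadratic x^2 - 6x + 8 = 0: discriminant = (-6)^2 - 4(1)(8) = 36 - 32 = 4.
sqrt(4) = 2, so x = (6 ± 2)/2: x = 4 or x = 2.

x = 2 (multiplicity 2), x = 4


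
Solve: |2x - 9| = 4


An absolute value equation |expr| = 4 gives two cases:
Case 1: 2x - 9 = 4
  2x = 13, so x = 13/2
Case 2: 2x - 9 = -4
  2x = 5, so x = 5/2

x = 5/2, x = 13/2


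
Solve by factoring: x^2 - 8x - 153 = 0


We need two numbers that multiply to -153 and add to -8.
Those numbers are -17 and 9 (since (-17) * 9 = -153 and (-17) + 9 = -8).
So x^2 - 8x - 153 = (x - 17)(x + 9) = 0
Setting each factor to zero: x = 17 or x = -9

x = -9, x = 17


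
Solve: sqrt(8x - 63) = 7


Square both sides: 8x - 63 = 7^2 = 49
8x = 49 + 63 = 112
x = 14
Check: sqrt(8*14 - 63) = sqrt(49) = 7 ✓

x = 14


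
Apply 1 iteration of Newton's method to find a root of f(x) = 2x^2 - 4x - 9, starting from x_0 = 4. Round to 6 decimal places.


Newton's method: x_(n+1) = x_n - f(x_n)/f'(x_n)
f(x) = 2x^2 - 4x - 9
f'(x) = 4x - 4

Iteration 1:
  f(4.000000) = 7.000000
  f'(4.000000) = 12.000000
  x_1 = 4.000000 - (7.000000)/(12.000000) = 3.416667

x_1 = 3.416667


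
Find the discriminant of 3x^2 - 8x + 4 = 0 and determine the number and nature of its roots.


For ax^2 + bx + c = 0, discriminant D = b^2 - 4ac
Here a = 3, b = -8, c = 4
D = (-8)^2 - 4(3)(4) = 64 - 48 = 16

D = 16 > 0 and is a perfect square (sqrt = 4)
The equation has 2 distinct real rational roots.

Discriminant = 16, 2 distinct real rational roots


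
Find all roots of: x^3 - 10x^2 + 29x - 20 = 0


Let p(x) = x^3 - 10x^2 + 29x - 20. By the rational root theorem (leading coefficient 1), any rational root is an integer divisor of 20: try ±1, ±2, ... in turn.
Test x = 1: value = 0 ✓, so (x - 1) is a factor.
Synthetic division by (x - 1): bring down 1; 1(1) - 10 = -9; (-9)(1) + 29 = 20; 20(1) - 20 = 0 → quotient x^2 - 9x + 20, remainder 0.
Solve the quadratic x^2 - 9x + 20 = 0: discriminant = (-9)^2 - 4(1)(20) = 81 - 80 = 1.
sqrt(1) = 1, so x = (9 ± 1)/2: x = 5 or x = 4.
Collecting all roots found:

x = 1, x = 4, x = 5


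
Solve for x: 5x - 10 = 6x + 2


Starting with: 5x - 10 = 6x + 2
Move all x terms to left: (5 - 6)x = 2 + 10
Simplify: -x = 12
Divide both sides by -1: x = -12

x = -12


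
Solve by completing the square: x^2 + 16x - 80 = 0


Start: x^2 + 16x - 80 = 0
Move constant: x^2 + 16x = 80
Half of 16 is 8, squared is 64
Add 64 to both sides: x^2 + 16x + 64 = 144
(x + 8)^2 = 144
x + 8 = ±12
x = -8 + 12 = 4 or x = -8 - 12 = -20

x = -20, x = 4


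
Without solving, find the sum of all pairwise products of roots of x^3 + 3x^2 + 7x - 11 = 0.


By Vieta's formulas for x^3 + bx^2 + cx + d = 0:
  r1 + r2 + r3 = -b/a = -3
  r1*r2 + r1*r3 + r2*r3 = c/a = 7
  r1*r2*r3 = -d/a = 11


Sum of pairwise products = 7


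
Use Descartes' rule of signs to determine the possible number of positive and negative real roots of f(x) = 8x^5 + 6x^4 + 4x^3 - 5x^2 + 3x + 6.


Descartes' rule of signs:

For positive roots, count sign changes in f(x) = 8x^5 + 6x^4 + 4x^3 - 5x^2 + 3x + 6:
Signs of coefficients: +, +, +, -, +, +
Number of sign changes: 2
Possible positive real roots: 2, 0

For negative roots, examine f(-x) = -8x^5 + 6x^4 - 4x^3 - 5x^2 - 3x + 6:
Signs of coefficients: -, +, -, -, -, +
Number of sign changes: 3
Possible negative real roots: 3, 1

Positive roots: 2 or 0; Negative roots: 3 or 1


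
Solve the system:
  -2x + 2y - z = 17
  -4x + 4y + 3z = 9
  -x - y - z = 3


Using Cramer's rule. Expand each determinant along the first row.
D  = (-2)*[4*(-1) - 3*(-1)] - 2*[(-4)*(-1) - 3*(-1)] + (-1)*[(-4)*(-1) - 4*(-1)]
  = (-2)*(-1) - 2*(7) + (-1)*(8) = -20
Dx = 17*[4*(-1) - 3*(-1)] - 2*[9*(-1) - 3*3] + (-1)*[9*(-1) - 4*3]
  = 17*(-1) - 2*(-18) + (-1)*(-21) = 40
Dy = (-2)*[9*(-1) - 3*3] - 17*[(-4)*(-1) - 3*(-1)] + (-1)*[(-4)*3 - 9*(-1)]
  = (-2)*(-18) - 17*(7) + (-1)*(-3) = -80
Dz = (-2)*[4*3 - 9*(-1)] - 2*[(-4)*3 - 9*(-1)] + 17*[(-4)*(-1) - 4*(-1)]
  = (-2)*(21) - 2*(-3) + 17*(8) = 100
x = Dx/D = 40/-20 = -2, y = Dy/D = -80/-20 = 4, z = Dz/D = 100/-20 = -5
Check eq1: (-2)(-2) + (2)(4) + (-1)(-5) = 17 = 17 ✓
Check eq2: (-4)(-2) + (4)(4) + (3)(-5) = 9 = 9 ✓
Check eq3: (-1)(-2) + (-1)(4) + (-1)(-5) = 3 = 3 ✓

x = -2, y = 4, z = -5


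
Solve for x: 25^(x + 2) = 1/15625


Express both sides with the same base.
1/15625 = 25^(-3)
Since the bases match, equate exponents: x + 2 = -3
So x = -3 - (2) = -5

x = -5


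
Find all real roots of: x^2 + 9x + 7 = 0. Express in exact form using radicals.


Using the quadratic formula: x = (-b ± sqrt(b^2 - 4ac)) / (2a)
Here a = 1, b = 9, c = 7
Discriminant = b^2 - 4ac = 9^2 - 4(1)(7) = 81 - 28 = 53
Since discriminant = 53 > 0, there are two real roots.
x = (-9 ± sqrt(53)) / 2
Numerically: x ≈ -0.8599 or x ≈ -8.1401

x = (-9 + sqrt(53)) / 2 or x = (-9 - sqrt(53)) / 2


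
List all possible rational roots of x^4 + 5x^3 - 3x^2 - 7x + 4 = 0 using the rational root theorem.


Rational root theorem: possible roots are ±p/q where:
  p divides the constant term (4): p ∈ {1, 2, 4}
  q divides the leading coefficient (1): q ∈ {1}

All possible rational roots: -4, -2, -1, 1, 2, 4

-4, -2, -1, 1, 2, 4


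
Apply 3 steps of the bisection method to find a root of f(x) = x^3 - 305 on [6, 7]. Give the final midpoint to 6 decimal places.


f(x) = x^3 - 305
f(6) = -89 < 0
f(7) = 38 > 0

Step 1: midpoint = (6.000000 + 7.000000)/2 = 6.500000
  f(6.500000) = -30.375000
  f(mid) < 0, so root is in [6.500000, 7.000000]

Step 2: midpoint = (6.500000 + 7.000000)/2 = 6.750000
  f(6.750000) = 2.546875
  f(mid) > 0, so root is in [6.500000, 6.750000]

Step 3: midpoint = (6.500000 + 6.750000)/2 = 6.625000
  f(6.625000) = -14.224609
  f(mid) < 0, so root is in [6.625000, 6.750000]

midpoint = 6.625000


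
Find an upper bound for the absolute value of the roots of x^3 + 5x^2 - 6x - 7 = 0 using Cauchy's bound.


Cauchy's bound: all roots r satisfy |r| <= 1 + max(|a_i/a_n|) for i = 0,...,n-1
where a_n is the leading coefficient.

Coefficients: [1, 5, -6, -7]
Leading coefficient a_n = 1
Ratios |a_i/a_n|: 5, 6, 7
Maximum ratio: 7
Cauchy's bound: |r| <= 1 + 7 = 8

Upper bound = 8


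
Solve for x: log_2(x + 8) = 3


Convert to exponential form: x + 8 = 2^3 = 8
x = 8 - 8 = 0
Check: log_2(0 + 8) = log_2(8) = log_2(8) = 3 ✓

x = 0


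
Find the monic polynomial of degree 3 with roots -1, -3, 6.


A monic polynomial with roots -1, -3, 6 is:
p(x) = (x + 1)(x + 3)(x - 6)
After multiplying by (x + 1): x + 1
After multiplying by (x + 3): x^2 + 4x + 3
After multiplying by (x - 6): x^3 - 2x^2 - 21x - 18

x^3 - 2x^2 - 21x - 18


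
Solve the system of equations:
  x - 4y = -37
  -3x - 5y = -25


Using Cramer's rule:
Determinant D = (1)(-5) - (-3)(-4) = -5 - 12 = -17
Dx = (-37)(-5) - (-25)(-4) = 185 - 100 = 85
Dy = (1)(-25) - (-3)(-37) = -25 - 111 = -136
x = Dx/D = 85/-17 = -5
y = Dy/D = -136/-17 = 8

x = -5, y = 8


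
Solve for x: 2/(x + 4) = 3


Multiply both sides by (x + 4): 2 = 3(x + 4)
Distribute: 2 = 3x + 12
3x = 2 - 12 = -10
x = -10/3

x = -10/3


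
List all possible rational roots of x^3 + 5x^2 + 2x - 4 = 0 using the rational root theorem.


Rational root theorem: possible roots are ±p/q where:
  p divides the constant term (-4): p ∈ {1, 2, 4}
  q divides the leading coefficient (1): q ∈ {1}

All possible rational roots: -4, -2, -1, 1, 2, 4

-4, -2, -1, 1, 2, 4


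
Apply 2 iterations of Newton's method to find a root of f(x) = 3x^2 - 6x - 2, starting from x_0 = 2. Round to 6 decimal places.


Newton's method: x_(n+1) = x_n - f(x_n)/f'(x_n)
f(x) = 3x^2 - 6x - 2
f'(x) = 6x - 6

Iteration 1:
  f(2.000000) = -2.000000
  f'(2.000000) = 6.000000
  x_1 = 2.000000 - (-2.000000)/(6.000000) = 2.333333

Iteration 2:
  f(2.333333) = 0.333333
  f'(2.333333) = 8.000000
  x_2 = 2.333333 - (0.333333)/(8.000000) = 2.291667

x_2 = 2.291667


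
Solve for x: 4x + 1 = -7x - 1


Starting with: 4x + 1 = -7x - 1
Move all x terms to left: (4 + 7)x = -1 - 1
Simplify: 11x = -2
Divide both sides by 11: x = -2/11

x = -2/11


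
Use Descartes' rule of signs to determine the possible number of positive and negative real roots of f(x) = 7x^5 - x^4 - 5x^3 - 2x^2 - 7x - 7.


Descartes' rule of signs:

For positive roots, count sign changes in f(x) = 7x^5 - x^4 - 5x^3 - 2x^2 - 7x - 7:
Signs of coefficients: +, -, -, -, -, -
Number of sign changes: 1
Possible positive real roots: 1

For negative roots, examine f(-x) = -7x^5 - x^4 + 5x^3 - 2x^2 + 7x - 7:
Signs of coefficients: -, -, +, -, +, -
Number of sign changes: 4
Possible negative real roots: 4, 2, 0

Positive roots: 1; Negative roots: 4 or 2 or 0


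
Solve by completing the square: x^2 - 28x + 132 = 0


Start: x^2 - 28x + 132 = 0
Move constant: x^2 - 28x = -132
Half of -28 is -14, squared is 196
Add 196 to both sides: x^2 - 28x + 196 = 64
(x - 14)^2 = 64
x - 14 = ±8
x = 14 + 8 = 22 or x = 14 - 8 = 6

x = 6, x = 22


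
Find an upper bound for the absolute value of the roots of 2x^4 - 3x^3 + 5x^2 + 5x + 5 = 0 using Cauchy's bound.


Cauchy's bound: all roots r satisfy |r| <= 1 + max(|a_i/a_n|) for i = 0,...,n-1
where a_n is the leading coefficient.

Coefficients: [2, -3, 5, 5, 5]
Leading coefficient a_n = 2
Ratios |a_i/a_n|: 3/2, 5/2, 5/2, 5/2
Maximum ratio: 5/2
Cauchy's bound: |r| <= 1 + 5/2 = 7/2

Upper bound = 7/2


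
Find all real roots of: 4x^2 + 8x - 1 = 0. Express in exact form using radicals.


Using the quadratic formula: x = (-b ± sqrt(b^2 - 4ac)) / (2a)
Here a = 4, b = 8, c = -1
Discriminant = b^2 - 4ac = 8^2 - 4(4)(-1) = 64 + 16 = 80
Since discriminant = 80 > 0, there are two real roots.
x = (-8 ± 4*sqrt(5)) / 8
Simplifying: x = (-2 ± sqrt(5)) / 2
Numerically: x ≈ 0.1180 or x ≈ -2.1180

x = (-2 + sqrt(5)) / 2 or x = (-2 - sqrt(5)) / 2


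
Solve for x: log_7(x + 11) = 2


Convert to exponential form: x + 11 = 7^2 = 49
x = 49 - 11 = 38
Check: log_7(38 + 11) = log_7(49) = log_7(49) = 2 ✓

x = 38


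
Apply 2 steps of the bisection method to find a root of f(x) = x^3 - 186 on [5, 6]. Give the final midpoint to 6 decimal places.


f(x) = x^3 - 186
f(5) = -61 < 0
f(6) = 30 > 0

Step 1: midpoint = (5.000000 + 6.000000)/2 = 5.500000
  f(5.500000) = -19.625000
  f(mid) < 0, so root is in [5.500000, 6.000000]

Step 2: midpoint = (5.500000 + 6.000000)/2 = 5.750000
  f(5.750000) = 4.109375
  f(mid) > 0, so root is in [5.500000, 5.750000]

midpoint = 5.750000


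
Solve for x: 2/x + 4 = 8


Subtract 4 from both sides: 2/x = 4
Multiply both sides by x: 2 = 4 * x
Divide by 4: x = 1/2

x = 1/2


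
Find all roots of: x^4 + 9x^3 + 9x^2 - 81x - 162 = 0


Let p(x) = x^4 + 9x^3 + 9x^2 - 81x - 162. By the rational root theorem (leading coefficient 1), any rational root is an integer divisor of 162: try ±1, ±2, ... in turn.
Test x = 1: value = -224 ≠ 0.
Test x = -1: value = -80 ≠ 0.
Test x = 2: value = -200 ≠ 0.
Test x = -2: value = -20 ≠ 0.
Test x = 3: value = 0 ✓, so (x - 3) is a factor.
Synthetic division by (x - 3): bring down 1; 1(3) + 9 = 12; 12(3) + 9 = 45; 45(3) - 81 = 54; 54(3) - 162 = 0 → quotient x^3 + 12x^2 + 45x + 54, remainder 0.
Continue with the quotient x^3 + 12x^2 + 45x + 54 (candidates must divide 54; re-test x = 3 first in case it repeats).
Test x = 3: value = 324 ≠ 0.
Test x = -3: value = 0 ✓, so (x + 3) is a factor.
Synthetic division by (x + 3): bring down 1; 1(-3) + 12 = 9; 9(-3) + 45 = 18; 18(-3) + 54 = 0 → quotient x^2 + 9x + 18, remainder 0.
Solve the quadratic x^2 + 9x + 18 = 0: discriminant = 9^2 - 4(1)(18) = 81 - 72 = 9.
sqrt(9) = 3, so x = (-9 ± 3)/2: x = -3 or x = -6.
Collecting all roots found:

x = -6, x = -3 (multiplicity 2), x = 3


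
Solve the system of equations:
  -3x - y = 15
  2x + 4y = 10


Using Cramer's rule:
Determinant D = (-3)(4) - (2)(-1) = -12 + 2 = -10
Dx = (15)(4) - (10)(-1) = 60 + 10 = 70
Dy = (-3)(10) - (2)(15) = -30 - 30 = -60
x = Dx/D = 70/-10 = -7
y = Dy/D = -60/-10 = 6

x = -7, y = 6


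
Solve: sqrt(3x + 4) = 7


Square both sides: 3x + 4 = 7^2 = 49
3x = 49 - 4 = 45
x = 15
Check: sqrt(3*15 + 4) = sqrt(49) = 7 ✓

x = 15


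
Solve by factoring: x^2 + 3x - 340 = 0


We need two numbers that multiply to -340 and add to 3.
Those numbers are -17 and 20 (since (-17) * 20 = -340 and (-17) + 20 = 3).
So x^2 + 3x - 340 = (x - 17)(x + 20) = 0
Setting each factor to zero: x = 17 or x = -20

x = -20, x = 17


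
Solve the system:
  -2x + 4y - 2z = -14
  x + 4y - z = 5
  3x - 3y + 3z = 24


Using Cramer's rule. Expand each determinant along the first row.
D  = (-2)*[4*3 - (-1)*(-3)] - 4*[1*3 - (-1)*3] + (-2)*[1*(-3) - 4*3]
  = (-2)*(9) - 4*(6) + (-2)*(-15) = -12
Dx = (-14)*[4*3 - (-1)*(-3)] - 4*[5*3 - (-1)*24] + (-2)*[5*(-3) - 4*24]
  = (-14)*(9) - 4*(39) + (-2)*(-111) = -60
Dy = (-2)*[5*3 - (-1)*24] - (-14)*[1*3 - (-1)*3] + (-2)*[1*24 - 5*3]
  = (-2)*(39) - (-14)*(6) + (-2)*(9) = -12
Dz = (-2)*[4*24 - 5*(-3)] - 4*[1*24 - 5*3] + (-14)*[1*(-3) - 4*3]
  = (-2)*(111) - 4*(9) + (-14)*(-15) = -48
x = Dx/D = -60/-12 = 5, y = Dy/D = -12/-12 = 1, z = Dz/D = -48/-12 = 4
Check eq1: (-2)(5) + (4)(1) + (-2)(4) = -14 = -14 ✓
Check eq2: (1)(5) + (4)(1) + (-1)(4) = 5 = 5 ✓
Check eq3: (3)(5) + (-3)(1) + (3)(4) = 24 = 24 ✓

x = 5, y = 1, z = 4


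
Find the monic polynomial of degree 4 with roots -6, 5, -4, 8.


A monic polynomial with roots -6, 5, -4, 8 is:
p(x) = (x + 6)(x - 5)(x + 4)(x - 8)
After multiplying by (x + 6): x + 6
After multiplying by (x - 5): x^2 + x - 30
After multiplying by (x + 4): x^3 + 5x^2 - 26x - 120
After multiplying by (x - 8): x^4 - 3x^3 - 66x^2 + 88x + 960

x^4 - 3x^3 - 66x^2 + 88x + 960


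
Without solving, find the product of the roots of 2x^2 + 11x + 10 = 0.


By Vieta's formulas for ax^2 + bx + c = 0:
  Sum of roots = -b/a
  Product of roots = c/a

Here a = 2, b = 11, c = 10
Sum = -(11)/2 = -11/2
Product = 10/2 = 5

Product = 5


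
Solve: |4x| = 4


An absolute value equation |expr| = 4 gives two cases:
Case 1: 4x = 4
  4x = 4, so x = 1
Case 2: 4x = -4
  4x = -4, so x = -1

x = -1, x = 1


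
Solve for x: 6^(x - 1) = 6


Express both sides with the same base.
6 = 6^1
Since the bases match, equate exponents: x - 1 = 1
So x = 1 - (-1) = 2

x = 2


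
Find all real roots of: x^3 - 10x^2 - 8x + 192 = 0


Let p(x) = x^3 - 10x^2 - 8x + 192. By the rational root theorem (leading coefficient 1), any rational root is an integer divisor of 192: try ±1, ±2, ... in turn.
Test x = 1: value = 175 ≠ 0.
Test x = -1: value = 189 ≠ 0.
Test x = 2: value = 144 ≠ 0.
Test x = -2: value = 160 ≠ 0.
Test x = 3: value = 105 ≠ 0.
Test x = -3: value = 99 ≠ 0.
Test x = 4: value = 64 ≠ 0.
Test x = -4: value = 0 ✓, so (x + 4) is a factor.
Synthetic division by (x + 4): bring down 1; 1(-4) - 10 = -14; (-14)(-4) - 8 = 48; 48(-4) + 192 = 0 → quotient x^2 - 14x + 48, remainder 0.
Solve the quadratic x^2 - 14x + 48 = 0: discriminant = (-14)^2 - 4(1)(48) = 196 - 192 = 4.
sqrt(4) = 2, so x = (14 ± 2)/2: x = 8 or x = 6.

x = -4, x = 6, x = 8


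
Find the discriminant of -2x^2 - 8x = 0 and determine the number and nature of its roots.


For ax^2 + bx + c = 0, discriminant D = b^2 - 4ac
Here a = -2, b = -8, c = 0
D = (-8)^2 - 4(-2)(0) = 64 - 0 = 64

D = 64 > 0 and is a perfect square (sqrt = 8)
The equation has 2 distinct real rational roots.

Discriminant = 64, 2 distinct real rational roots


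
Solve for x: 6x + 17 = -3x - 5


Starting with: 6x + 17 = -3x - 5
Move all x terms to left: (6 + 3)x = -5 - 17
Simplify: 9x = -22
Divide both sides by 9: x = -22/9

x = -22/9


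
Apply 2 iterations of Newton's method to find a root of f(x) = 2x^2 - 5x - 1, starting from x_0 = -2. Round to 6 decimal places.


Newton's method: x_(n+1) = x_n - f(x_n)/f'(x_n)
f(x) = 2x^2 - 5x - 1
f'(x) = 4x - 5

Iteration 1:
  f(-2.000000) = 17.000000
  f'(-2.000000) = -13.000000
  x_1 = -2.000000 - (17.000000)/(-13.000000) = -0.692308

Iteration 2:
  f(-0.692308) = 3.420118
  f'(-0.692308) = -7.769231
  x_2 = -0.692308 - (3.420118)/(-7.769231) = -0.252094

x_2 = -0.252094


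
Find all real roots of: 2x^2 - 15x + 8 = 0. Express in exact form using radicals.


Using the quadratic formula: x = (-b ± sqrt(b^2 - 4ac)) / (2a)
Here a = 2, b = -15, c = 8
Discriminant = b^2 - 4ac = (-15)^2 - 4(2)(8) = 225 - 64 = 161
Since discriminant = 161 > 0, there are two real roots.
x = (15 ± sqrt(161)) / 4
Numerically: x ≈ 6.9221 or x ≈ 0.5779

x = (15 + sqrt(161)) / 4 or x = (15 - sqrt(161)) / 4


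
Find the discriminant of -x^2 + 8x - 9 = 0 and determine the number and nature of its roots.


For ax^2 + bx + c = 0, discriminant D = b^2 - 4ac
Here a = -1, b = 8, c = -9
D = (8)^2 - 4(-1)(-9) = 64 - 36 = 28

D = 28 > 0 but not a perfect square
The equation has 2 distinct real irrational roots.

Discriminant = 28, 2 distinct real irrational roots


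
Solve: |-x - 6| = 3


An absolute value equation |expr| = 3 gives two cases:
Case 1: -x - 6 = 3
  -x = 9, so x = -9
Case 2: -x - 6 = -3
  -x = 3, so x = -3

x = -9, x = -3


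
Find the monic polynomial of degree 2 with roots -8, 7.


A monic polynomial with roots -8, 7 is:
p(x) = (x + 8)(x - 7)
After multiplying by (x + 8): x + 8
After multiplying by (x - 7): x^2 + x - 56

x^2 + x - 56


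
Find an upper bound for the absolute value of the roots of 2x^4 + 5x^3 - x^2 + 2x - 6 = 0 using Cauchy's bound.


Cauchy's bound: all roots r satisfy |r| <= 1 + max(|a_i/a_n|) for i = 0,...,n-1
where a_n is the leading coefficient.

Coefficients: [2, 5, -1, 2, -6]
Leading coefficient a_n = 2
Ratios |a_i/a_n|: 5/2, 1/2, 1, 3
Maximum ratio: 3
Cauchy's bound: |r| <= 1 + 3 = 4

Upper bound = 4


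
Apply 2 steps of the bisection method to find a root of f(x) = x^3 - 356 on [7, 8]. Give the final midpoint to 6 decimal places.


f(x) = x^3 - 356
f(7) = -13 < 0
f(8) = 156 > 0

Step 1: midpoint = (7.000000 + 8.000000)/2 = 7.500000
  f(7.500000) = 65.875000
  f(mid) > 0, so root is in [7.000000, 7.500000]

Step 2: midpoint = (7.000000 + 7.500000)/2 = 7.250000
  f(7.250000) = 25.078125
  f(mid) > 0, so root is in [7.000000, 7.250000]

midpoint = 7.250000


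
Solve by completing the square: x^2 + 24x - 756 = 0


Start: x^2 + 24x - 756 = 0
Move constant: x^2 + 24x = 756
Half of 24 is 12, squared is 144
Add 144 to both sides: x^2 + 24x + 144 = 900
(x + 12)^2 = 900
x + 12 = ±30
x = -12 + 30 = 18 or x = -12 - 30 = -42

x = -42, x = 18


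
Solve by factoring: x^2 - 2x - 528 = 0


We need two numbers that multiply to -528 and add to -2.
Those numbers are 22 and -24 (since 22 * (-24) = -528 and 22 + (-24) = -2).
So x^2 - 2x - 528 = (x + 22)(x - 24) = 0
Setting each factor to zero: x = -22 or x = 24

x = -22, x = 24


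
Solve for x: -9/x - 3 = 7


Subtract -3 from both sides: -9/x = 10
Multiply both sides by x: -9 = 10 * x
Divide by 10: x = -9/10

x = -9/10


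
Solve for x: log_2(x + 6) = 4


Convert to exponential form: x + 6 = 2^4 = 16
x = 16 - 6 = 10
Check: log_2(10 + 6) = log_2(16) = log_2(16) = 4 ✓

x = 10


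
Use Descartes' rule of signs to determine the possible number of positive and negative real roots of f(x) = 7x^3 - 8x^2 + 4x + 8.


Descartes' rule of signs:

For positive roots, count sign changes in f(x) = 7x^3 - 8x^2 + 4x + 8:
Signs of coefficients: +, -, +, +
Number of sign changes: 2
Possible positive real roots: 2, 0

For negative roots, examine f(-x) = -7x^3 - 8x^2 - 4x + 8:
Signs of coefficients: -, -, -, +
Number of sign changes: 1
Possible negative real roots: 1

Positive roots: 2 or 0; Negative roots: 1


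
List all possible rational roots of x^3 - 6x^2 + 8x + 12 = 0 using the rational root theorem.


Rational root theorem: possible roots are ±p/q where:
  p divides the constant term (12): p ∈ {1, 2, 3, 4, 6, 12}
  q divides the leading coefficient (1): q ∈ {1}

All possible rational roots: -12, -6, -4, -3, -2, -1, 1, 2, 3, 4, 6, 12

-12, -6, -4, -3, -2, -1, 1, 2, 3, 4, 6, 12


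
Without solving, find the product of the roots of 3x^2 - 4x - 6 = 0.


By Vieta's formulas for ax^2 + bx + c = 0:
  Sum of roots = -b/a
  Product of roots = c/a

Here a = 3, b = -4, c = -6
Sum = -(-4)/3 = 4/3
Product = -6/3 = -2

Product = -2


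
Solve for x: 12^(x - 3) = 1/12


Express both sides with the same base.
1/12 = 12^(-1)
Since the bases match, equate exponents: x - 3 = -1
So x = -1 - (-3) = 2

x = 2


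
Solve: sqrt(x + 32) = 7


Square both sides: x + 32 = 7^2 = 49
x = 49 - 32 = 17
x = 17
Check: sqrt(1*17 + 32) = sqrt(49) = 7 ✓

x = 17


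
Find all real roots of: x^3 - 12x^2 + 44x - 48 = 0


Let p(x) = x^3 - 12x^2 + 44x - 48. By the rational root theorem (leading coefficient 1), any rational root is an integer divisor of 48: try ±1, ±2, ... in turn.
Test x = 1: value = -15 ≠ 0.
Test x = -1: value = -105 ≠ 0.
Test x = 2: value = 0 ✓, so (x - 2) is a factor.
Synthetic division by (x - 2): bring down 1; 1(2) - 12 = -10; (-10)(2) + 44 = 24; 24(2) - 48 = 0 → quotient x^2 - 10x + 24, remainder 0.
Solve the quadratic x^2 - 10x + 24 = 0: discriminant = (-10)^2 - 4(1)(24) = 100 - 96 = 4.
sqrt(4) = 2, so x = (10 ± 2)/2: x = 6 or x = 4.

x = 2, x = 4, x = 6


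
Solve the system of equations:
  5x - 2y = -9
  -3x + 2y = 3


Using Cramer's rule:
Determinant D = (5)(2) - (-3)(-2) = 10 - 6 = 4
Dx = (-9)(2) - (3)(-2) = -18 + 6 = -12
Dy = (5)(3) - (-3)(-9) = 15 - 27 = -12
x = Dx/D = -12/4 = -3
y = Dy/D = -12/4 = -3

x = -3, y = -3


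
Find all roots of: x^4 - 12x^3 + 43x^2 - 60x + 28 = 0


Let p(x) = x^4 - 12x^3 + 43x^2 - 60x + 28. By the rational root theorem (leading coefficient 1), any rational root is an integer divisor of 28: try ±1, ±2, ... in turn.
Test x = 1: value = 0 ✓, so (x - 1) is a factor.
Synthetic division by (x - 1): bring down 1; 1(1) - 12 = -11; (-11)(1) + 43 = 32; 32(1) - 60 = -28; (-28)(1) + 28 = 0 → quotient x^3 - 11x^2 + 32x - 28, remainder 0.
Continue with the quotient x^3 - 11x^2 + 32x - 28 (candidates must divide 28; re-test x = 1 first in case it repeats).
Test x = 1: value = -6 ≠ 0.
Test x = -1: value = -72 ≠ 0.
Test x = 2: value = 0 ✓, so (x - 2) is a factor.
Synthetic division by (x - 2): bring down 1; 1(2) - 11 = -9; (-9)(2) + 32 = 14; 14(2) - 28 = 0 → quotient x^2 - 9x + 14, remainder 0.
Solve the quadratic x^2 - 9x + 14 = 0: discriminant = (-9)^2 - 4(1)(14) = 81 - 56 = 25.
sqrt(25) = 5, so x = (9 ± 5)/2: x = 7 or x = 2.
Collecting all roots found:

x = 1, x = 2 (multiplicity 2), x = 7


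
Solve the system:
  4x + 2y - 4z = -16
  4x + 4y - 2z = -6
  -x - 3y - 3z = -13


Using Cramer's rule. Expand each determinant along the first row.
D  = 4*[4*(-3) - (-2)*(-3)] - 2*[4*(-3) - (-2)*(-1)] + (-4)*[4*(-3) - 4*(-1)]
  = 4*(-18) - 2*(-14) + (-4)*(-8) = -12
Dx = (-16)*[4*(-3) - (-2)*(-3)] - 2*[(-6)*(-3) - (-2)*(-13)] + (-4)*[(-6)*(-3) - 4*(-13)]
  = (-16)*(-18) - 2*(-8) + (-4)*(70) = 24
Dy = 4*[(-6)*(-3) - (-2)*(-13)] - (-16)*[4*(-3) - (-2)*(-1)] + (-4)*[4*(-13) - (-6)*(-1)]
  = 4*(-8) - (-16)*(-14) + (-4)*(-58) = -24
Dz = 4*[4*(-13) - (-6)*(-3)] - 2*[4*(-13) - (-6)*(-1)] + (-16)*[4*(-3) - 4*(-1)]
  = 4*(-70) - 2*(-58) + (-16)*(-8) = -36
x = Dx/D = 24/-12 = -2, y = Dy/D = -24/-12 = 2, z = Dz/D = -36/-12 = 3
Check eq1: (4)(-2) + (2)(2) + (-4)(3) = -16 = -16 ✓
Check eq2: (4)(-2) + (4)(2) + (-2)(3) = -6 = -6 ✓
Check eq3: (-1)(-2) + (-3)(2) + (-3)(3) = -13 = -13 ✓

x = -2, y = 2, z = 3
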